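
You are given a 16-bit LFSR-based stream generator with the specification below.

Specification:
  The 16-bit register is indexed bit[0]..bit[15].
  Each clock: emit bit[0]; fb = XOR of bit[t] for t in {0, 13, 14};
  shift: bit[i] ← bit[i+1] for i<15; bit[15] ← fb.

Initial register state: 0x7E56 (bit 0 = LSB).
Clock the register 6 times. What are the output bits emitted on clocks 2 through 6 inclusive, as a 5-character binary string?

11010

reg_0 = 0x7E56
clock 1: out=0, reg = 0x3F2B
clock 2: out=1, reg = 0x1F95
clock 3: out=1, reg = 0x8FCA
clock 4: out=0, reg = 0x47E5
clock 5: out=1, reg = 0x23F2
clock 6: out=0, reg = 0x91F9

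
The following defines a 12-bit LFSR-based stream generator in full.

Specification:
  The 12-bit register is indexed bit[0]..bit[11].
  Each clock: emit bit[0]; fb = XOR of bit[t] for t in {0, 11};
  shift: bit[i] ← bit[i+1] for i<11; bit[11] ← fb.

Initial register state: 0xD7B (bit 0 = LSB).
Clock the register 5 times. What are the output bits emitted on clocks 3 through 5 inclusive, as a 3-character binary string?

011

reg_0 = 0xD7B
clock 1: out=1, reg = 0x6BD
clock 2: out=1, reg = 0xB5E
clock 3: out=0, reg = 0xDAF
clock 4: out=1, reg = 0x6D7
clock 5: out=1, reg = 0xB6B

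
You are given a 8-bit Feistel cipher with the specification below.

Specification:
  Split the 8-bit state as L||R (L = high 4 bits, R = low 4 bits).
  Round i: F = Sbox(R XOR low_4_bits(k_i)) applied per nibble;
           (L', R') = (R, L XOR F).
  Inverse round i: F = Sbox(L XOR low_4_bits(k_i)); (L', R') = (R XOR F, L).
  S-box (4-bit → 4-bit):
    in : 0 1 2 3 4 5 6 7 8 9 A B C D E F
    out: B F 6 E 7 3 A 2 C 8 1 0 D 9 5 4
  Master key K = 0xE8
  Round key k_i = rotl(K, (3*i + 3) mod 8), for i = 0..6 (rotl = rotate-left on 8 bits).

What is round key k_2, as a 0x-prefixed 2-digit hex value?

0xD1

K = 0xE8
k_0 = rotl(K, (3*0+3) mod 8) = rotl(K, 3) = 0x47
k_1 = rotl(K, (3*1+3) mod 8) = rotl(K, 6) = 0x3A
k_2 = rotl(K, (3*2+3) mod 8) = rotl(K, 1) = 0xD1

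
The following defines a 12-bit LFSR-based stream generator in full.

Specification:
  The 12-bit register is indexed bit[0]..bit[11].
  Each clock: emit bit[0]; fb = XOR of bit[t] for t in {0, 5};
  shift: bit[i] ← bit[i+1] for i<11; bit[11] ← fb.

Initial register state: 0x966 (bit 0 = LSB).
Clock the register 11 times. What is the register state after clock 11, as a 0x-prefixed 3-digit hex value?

0xF5B

reg_0 = 0x966
clock 1: out=0, reg = 0xCB3
clock 2: out=1, reg = 0x659
clock 3: out=1, reg = 0xB2C
clock 4: out=0, reg = 0xD96
clock 5: out=0, reg = 0x6CB
clock 6: out=1, reg = 0xB65
clock 7: out=1, reg = 0x5B2
clock 8: out=0, reg = 0xAD9
clock 9: out=1, reg = 0xD6C
clock 10: out=0, reg = 0xEB6
clock 11: out=0, reg = 0xF5B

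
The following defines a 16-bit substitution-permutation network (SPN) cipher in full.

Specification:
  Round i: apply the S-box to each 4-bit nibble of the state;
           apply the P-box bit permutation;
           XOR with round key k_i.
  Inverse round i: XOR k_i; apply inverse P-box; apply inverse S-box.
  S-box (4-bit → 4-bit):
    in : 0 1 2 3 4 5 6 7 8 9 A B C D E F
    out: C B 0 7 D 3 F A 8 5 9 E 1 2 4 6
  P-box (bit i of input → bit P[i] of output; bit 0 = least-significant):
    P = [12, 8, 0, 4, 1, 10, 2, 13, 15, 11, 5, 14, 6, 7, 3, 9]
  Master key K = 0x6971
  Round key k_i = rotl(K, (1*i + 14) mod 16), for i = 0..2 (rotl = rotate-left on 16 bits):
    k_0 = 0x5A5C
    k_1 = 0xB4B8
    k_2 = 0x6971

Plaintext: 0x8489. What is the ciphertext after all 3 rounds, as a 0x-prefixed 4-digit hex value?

s_0 = plaintext = 0x8489
s_1 = Round(s_0, k_0) = 0xA87D
s_2 = Round(s_1, k_1) = 0xD3F8
s_3 = Round(s_2, k_2) = 0xE5C5

0xE5C5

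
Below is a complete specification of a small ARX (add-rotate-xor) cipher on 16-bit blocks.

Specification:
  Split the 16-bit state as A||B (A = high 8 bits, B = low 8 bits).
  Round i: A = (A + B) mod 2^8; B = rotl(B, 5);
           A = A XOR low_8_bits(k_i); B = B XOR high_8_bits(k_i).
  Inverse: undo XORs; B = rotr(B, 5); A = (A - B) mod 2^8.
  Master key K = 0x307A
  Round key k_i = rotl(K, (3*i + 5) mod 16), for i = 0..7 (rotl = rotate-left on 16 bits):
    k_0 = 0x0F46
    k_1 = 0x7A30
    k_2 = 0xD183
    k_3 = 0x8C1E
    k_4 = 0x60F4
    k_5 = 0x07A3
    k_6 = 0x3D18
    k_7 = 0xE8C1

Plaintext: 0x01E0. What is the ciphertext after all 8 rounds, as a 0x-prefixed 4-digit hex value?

s_0 = plaintext = 0x01E0
s_1 = Round(s_0, k_0) = 0xA713
s_2 = Round(s_1, k_1) = 0x8A18
s_3 = Round(s_2, k_2) = 0x21D2
s_4 = Round(s_3, k_3) = 0xEDD6
s_5 = Round(s_4, k_4) = 0x37BA
s_6 = Round(s_5, k_5) = 0x5250
s_7 = Round(s_6, k_6) = 0xBA37
s_8 = Round(s_7, k_7) = 0x300E

0x300E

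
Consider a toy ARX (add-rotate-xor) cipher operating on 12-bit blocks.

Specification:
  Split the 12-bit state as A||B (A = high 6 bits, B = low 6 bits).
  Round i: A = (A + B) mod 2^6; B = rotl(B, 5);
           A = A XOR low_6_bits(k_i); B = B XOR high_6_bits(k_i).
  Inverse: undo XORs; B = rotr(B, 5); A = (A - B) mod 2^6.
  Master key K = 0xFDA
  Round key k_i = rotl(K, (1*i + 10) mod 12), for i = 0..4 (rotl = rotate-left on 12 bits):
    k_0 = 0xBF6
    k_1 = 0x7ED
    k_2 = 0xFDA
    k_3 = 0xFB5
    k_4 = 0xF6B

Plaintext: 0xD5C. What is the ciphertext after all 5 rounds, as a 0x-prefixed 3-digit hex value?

s_0 = plaintext = 0xD5C
s_1 = Round(s_0, k_0) = 0x9E1
s_2 = Round(s_1, k_1) = 0x96F
s_3 = Round(s_2, k_2) = 0x388
s_4 = Round(s_3, k_3) = 0x8FA
s_5 = Round(s_4, k_4) = 0xDA0

0xDA0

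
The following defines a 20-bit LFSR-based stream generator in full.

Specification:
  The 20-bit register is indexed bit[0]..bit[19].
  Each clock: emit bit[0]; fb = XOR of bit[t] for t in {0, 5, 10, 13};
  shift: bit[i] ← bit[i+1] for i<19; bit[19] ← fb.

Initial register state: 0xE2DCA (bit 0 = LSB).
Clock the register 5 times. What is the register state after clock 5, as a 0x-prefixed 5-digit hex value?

0xF716E

reg_0 = 0xE2DCA
clock 1: out=0, reg = 0x716E5
clock 2: out=1, reg = 0xB8B72
clock 3: out=0, reg = 0xDC5B9
clock 4: out=1, reg = 0xEE2DC
clock 5: out=0, reg = 0xF716E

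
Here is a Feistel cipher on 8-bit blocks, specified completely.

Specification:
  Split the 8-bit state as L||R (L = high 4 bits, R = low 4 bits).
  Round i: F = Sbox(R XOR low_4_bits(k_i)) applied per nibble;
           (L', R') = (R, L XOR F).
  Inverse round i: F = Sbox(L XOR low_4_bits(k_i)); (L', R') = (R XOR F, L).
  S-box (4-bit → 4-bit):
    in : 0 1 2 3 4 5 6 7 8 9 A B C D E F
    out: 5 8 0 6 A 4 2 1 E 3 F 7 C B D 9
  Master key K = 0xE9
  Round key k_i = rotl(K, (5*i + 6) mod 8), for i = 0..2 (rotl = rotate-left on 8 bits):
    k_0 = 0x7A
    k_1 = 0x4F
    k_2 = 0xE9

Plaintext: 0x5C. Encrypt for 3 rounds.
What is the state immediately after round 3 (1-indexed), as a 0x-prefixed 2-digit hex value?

0x20

s_0 = plaintext = 0x5C
s_1 = Round(s_0, k_0) = 0xC7
s_2 = Round(s_1, k_1) = 0x72
s_3 = Round(s_2, k_2) = 0x20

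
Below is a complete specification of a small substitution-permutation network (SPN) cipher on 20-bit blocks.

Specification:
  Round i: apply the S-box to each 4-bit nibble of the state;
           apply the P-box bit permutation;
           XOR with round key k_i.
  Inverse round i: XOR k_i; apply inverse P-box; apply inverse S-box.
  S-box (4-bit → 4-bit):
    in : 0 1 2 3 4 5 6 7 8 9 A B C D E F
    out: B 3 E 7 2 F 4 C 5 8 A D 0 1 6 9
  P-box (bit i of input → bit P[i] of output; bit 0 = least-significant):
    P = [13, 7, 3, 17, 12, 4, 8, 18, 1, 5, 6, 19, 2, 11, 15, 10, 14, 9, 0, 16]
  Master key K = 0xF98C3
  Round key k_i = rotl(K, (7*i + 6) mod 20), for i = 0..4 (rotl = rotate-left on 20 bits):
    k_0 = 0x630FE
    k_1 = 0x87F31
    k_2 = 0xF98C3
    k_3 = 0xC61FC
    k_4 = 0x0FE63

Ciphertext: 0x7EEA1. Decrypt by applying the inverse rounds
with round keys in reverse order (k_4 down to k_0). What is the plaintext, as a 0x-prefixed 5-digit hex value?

0xFA8AF

s_0 = ciphertext = 0x7EEA1
s_1 = InvRound(s_0, k_4) = 0x9C8FA
s_2 = InvRound(s_1, k_3) = 0x93D7D
s_3 = InvRound(s_2, k_2) = 0xCB125
s_4 = InvRound(s_3, k_1) = 0x15CAC
s_5 = InvRound(s_4, k_0) = 0xFA8AF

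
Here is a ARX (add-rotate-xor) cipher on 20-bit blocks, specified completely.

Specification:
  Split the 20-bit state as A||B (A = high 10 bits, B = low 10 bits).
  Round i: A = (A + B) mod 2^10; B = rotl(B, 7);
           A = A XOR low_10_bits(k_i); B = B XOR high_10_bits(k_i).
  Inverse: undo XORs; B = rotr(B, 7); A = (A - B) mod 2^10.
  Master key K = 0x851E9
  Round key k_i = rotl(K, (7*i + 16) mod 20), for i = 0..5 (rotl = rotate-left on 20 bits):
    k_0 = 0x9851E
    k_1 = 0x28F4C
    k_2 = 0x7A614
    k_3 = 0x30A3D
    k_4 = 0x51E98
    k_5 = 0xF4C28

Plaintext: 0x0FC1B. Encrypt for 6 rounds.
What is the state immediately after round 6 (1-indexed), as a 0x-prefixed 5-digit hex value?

s_0 = plaintext = 0x0FC1B
s_1 = Round(s_0, k_0) = 0x513E2
s_2 = Round(s_1, k_1) = 0x9A9DF
s_3 = Round(s_2, k_2) = 0x97652
s_4 = Round(s_3, k_3) = 0xA4988
s_5 = Round(s_4, k_4) = 0xA0976
s_6 = Round(s_5, k_5) = 0xF40FD

0xF40FD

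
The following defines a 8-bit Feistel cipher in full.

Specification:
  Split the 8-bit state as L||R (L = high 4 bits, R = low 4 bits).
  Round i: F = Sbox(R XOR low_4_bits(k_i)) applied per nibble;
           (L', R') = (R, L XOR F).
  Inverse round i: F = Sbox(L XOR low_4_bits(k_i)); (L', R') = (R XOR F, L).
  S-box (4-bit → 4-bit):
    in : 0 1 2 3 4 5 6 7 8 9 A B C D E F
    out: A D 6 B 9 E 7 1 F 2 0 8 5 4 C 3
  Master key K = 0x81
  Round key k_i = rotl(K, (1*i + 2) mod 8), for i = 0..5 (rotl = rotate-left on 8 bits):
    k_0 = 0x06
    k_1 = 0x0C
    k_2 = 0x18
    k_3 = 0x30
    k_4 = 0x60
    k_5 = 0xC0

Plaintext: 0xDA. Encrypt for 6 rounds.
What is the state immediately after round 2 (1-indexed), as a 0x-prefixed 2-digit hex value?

0x83

s_0 = plaintext = 0xDA
s_1 = Round(s_0, k_0) = 0xA8
s_2 = Round(s_1, k_1) = 0x83
s_3 = Round(s_2, k_2) = 0x30
s_4 = Round(s_3, k_3) = 0x09
s_5 = Round(s_4, k_4) = 0x92
s_6 = Round(s_5, k_5) = 0x2F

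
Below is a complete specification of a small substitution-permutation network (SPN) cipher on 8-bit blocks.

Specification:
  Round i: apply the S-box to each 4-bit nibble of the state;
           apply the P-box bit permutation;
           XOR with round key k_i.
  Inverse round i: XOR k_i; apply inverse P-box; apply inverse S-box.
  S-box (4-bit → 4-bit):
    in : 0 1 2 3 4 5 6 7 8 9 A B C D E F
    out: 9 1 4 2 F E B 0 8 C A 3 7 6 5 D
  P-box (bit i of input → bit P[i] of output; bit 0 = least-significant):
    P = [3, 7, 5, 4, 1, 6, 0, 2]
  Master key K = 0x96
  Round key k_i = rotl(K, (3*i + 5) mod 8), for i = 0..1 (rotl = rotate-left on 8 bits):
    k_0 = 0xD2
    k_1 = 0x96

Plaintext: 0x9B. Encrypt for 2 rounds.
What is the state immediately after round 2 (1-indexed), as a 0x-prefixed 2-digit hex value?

0xEB

s_0 = plaintext = 0x9B
s_1 = Round(s_0, k_0) = 0x5F
s_2 = Round(s_1, k_1) = 0xEB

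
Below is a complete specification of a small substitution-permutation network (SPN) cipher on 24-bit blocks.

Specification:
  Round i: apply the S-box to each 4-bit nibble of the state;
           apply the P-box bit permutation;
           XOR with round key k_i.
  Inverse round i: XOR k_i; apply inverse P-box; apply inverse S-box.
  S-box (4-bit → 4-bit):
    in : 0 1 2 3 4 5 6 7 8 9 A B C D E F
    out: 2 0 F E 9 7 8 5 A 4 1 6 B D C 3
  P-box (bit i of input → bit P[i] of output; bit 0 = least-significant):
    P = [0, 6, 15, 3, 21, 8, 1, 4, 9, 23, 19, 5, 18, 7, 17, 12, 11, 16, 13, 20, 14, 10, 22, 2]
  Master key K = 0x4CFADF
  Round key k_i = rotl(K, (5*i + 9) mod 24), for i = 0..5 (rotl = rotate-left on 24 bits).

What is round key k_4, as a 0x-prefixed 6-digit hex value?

K = 0x4CFADF
k_0 = rotl(K, (5*0+9) mod 24) = rotl(K, 9) = 0xF5BE99
k_1 = rotl(K, (5*1+9) mod 24) = rotl(K, 14) = 0xB7D33E
k_2 = rotl(K, (5*2+9) mod 24) = rotl(K, 19) = 0xFA67D6
k_3 = rotl(K, (5*3+9) mod 24) = rotl(K, 0) = 0x4CFADF
k_4 = rotl(K, (5*4+9) mod 24) = rotl(K, 5) = 0x9F5BE9

0x9F5BE9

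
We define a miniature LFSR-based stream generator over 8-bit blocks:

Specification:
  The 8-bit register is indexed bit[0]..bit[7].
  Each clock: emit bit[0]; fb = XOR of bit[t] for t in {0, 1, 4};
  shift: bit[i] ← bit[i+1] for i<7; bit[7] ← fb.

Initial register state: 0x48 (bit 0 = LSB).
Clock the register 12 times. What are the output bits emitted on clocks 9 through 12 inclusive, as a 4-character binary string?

reg_0 = 0x48
clock 1: out=0, reg = 0x24
clock 2: out=0, reg = 0x12
clock 3: out=0, reg = 0x09
clock 4: out=1, reg = 0x84
clock 5: out=0, reg = 0x42
clock 6: out=0, reg = 0xA1
clock 7: out=1, reg = 0xD0
clock 8: out=0, reg = 0xE8
clock 9: out=0, reg = 0x74
clock 10: out=0, reg = 0xBA
clock 11: out=0, reg = 0x5D
clock 12: out=1, reg = 0x2E

0001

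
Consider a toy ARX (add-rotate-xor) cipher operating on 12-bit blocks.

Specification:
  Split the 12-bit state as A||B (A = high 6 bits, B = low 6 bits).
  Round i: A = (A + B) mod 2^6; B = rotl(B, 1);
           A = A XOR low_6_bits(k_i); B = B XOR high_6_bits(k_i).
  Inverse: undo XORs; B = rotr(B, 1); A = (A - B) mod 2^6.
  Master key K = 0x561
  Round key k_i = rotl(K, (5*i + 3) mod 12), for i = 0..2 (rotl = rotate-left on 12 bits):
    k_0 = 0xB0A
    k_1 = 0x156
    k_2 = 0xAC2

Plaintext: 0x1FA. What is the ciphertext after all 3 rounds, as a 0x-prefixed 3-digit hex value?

0xAC4

s_0 = plaintext = 0x1FA
s_1 = Round(s_0, k_0) = 0x2D9
s_2 = Round(s_1, k_1) = 0xCB7
s_3 = Round(s_2, k_2) = 0xAC4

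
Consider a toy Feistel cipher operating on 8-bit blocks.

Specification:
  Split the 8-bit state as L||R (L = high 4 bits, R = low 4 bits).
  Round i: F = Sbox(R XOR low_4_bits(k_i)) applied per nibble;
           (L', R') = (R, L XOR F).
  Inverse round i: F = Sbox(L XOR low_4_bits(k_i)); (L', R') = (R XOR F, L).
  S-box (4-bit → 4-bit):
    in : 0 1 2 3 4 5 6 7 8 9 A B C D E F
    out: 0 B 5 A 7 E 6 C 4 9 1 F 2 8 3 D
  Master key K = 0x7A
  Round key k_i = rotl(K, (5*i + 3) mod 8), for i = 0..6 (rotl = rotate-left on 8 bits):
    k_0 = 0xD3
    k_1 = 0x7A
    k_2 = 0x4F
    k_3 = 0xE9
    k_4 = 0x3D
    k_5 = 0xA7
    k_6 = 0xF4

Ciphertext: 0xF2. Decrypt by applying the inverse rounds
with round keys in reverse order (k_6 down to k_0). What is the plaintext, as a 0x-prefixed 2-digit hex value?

0x39

s_0 = ciphertext = 0xF2
s_1 = InvRound(s_0, k_6) = 0xDF
s_2 = InvRound(s_1, k_5) = 0xED
s_3 = InvRound(s_2, k_4) = 0x7E
s_4 = InvRound(s_3, k_3) = 0xD7
s_5 = InvRound(s_4, k_2) = 0x2D
s_6 = InvRound(s_5, k_1) = 0x92
s_7 = InvRound(s_6, k_0) = 0x39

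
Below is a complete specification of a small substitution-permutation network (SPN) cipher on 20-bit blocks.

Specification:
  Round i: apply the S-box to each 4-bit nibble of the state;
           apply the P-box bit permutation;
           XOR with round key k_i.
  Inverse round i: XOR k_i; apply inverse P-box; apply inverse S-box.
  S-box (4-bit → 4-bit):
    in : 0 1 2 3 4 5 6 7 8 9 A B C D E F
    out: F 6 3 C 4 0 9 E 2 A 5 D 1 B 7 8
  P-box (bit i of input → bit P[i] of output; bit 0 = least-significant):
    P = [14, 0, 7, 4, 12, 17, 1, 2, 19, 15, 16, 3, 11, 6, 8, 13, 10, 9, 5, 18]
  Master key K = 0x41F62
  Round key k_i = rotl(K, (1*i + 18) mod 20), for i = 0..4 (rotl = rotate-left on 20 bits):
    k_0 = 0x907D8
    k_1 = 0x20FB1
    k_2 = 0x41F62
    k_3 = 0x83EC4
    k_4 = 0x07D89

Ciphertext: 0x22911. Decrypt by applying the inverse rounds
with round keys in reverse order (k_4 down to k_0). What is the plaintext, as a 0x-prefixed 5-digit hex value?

0x4E88C

s_0 = ciphertext = 0x22911
s_1 = InvRound(s_0, k_4) = 0xC5F2B
s_2 = InvRound(s_1, k_3) = 0x37F3E
s_3 = InvRound(s_2, k_2) = 0xF9396
s_4 = InvRound(s_3, k_1) = 0xBCEB8
s_5 = InvRound(s_4, k_0) = 0x4E88C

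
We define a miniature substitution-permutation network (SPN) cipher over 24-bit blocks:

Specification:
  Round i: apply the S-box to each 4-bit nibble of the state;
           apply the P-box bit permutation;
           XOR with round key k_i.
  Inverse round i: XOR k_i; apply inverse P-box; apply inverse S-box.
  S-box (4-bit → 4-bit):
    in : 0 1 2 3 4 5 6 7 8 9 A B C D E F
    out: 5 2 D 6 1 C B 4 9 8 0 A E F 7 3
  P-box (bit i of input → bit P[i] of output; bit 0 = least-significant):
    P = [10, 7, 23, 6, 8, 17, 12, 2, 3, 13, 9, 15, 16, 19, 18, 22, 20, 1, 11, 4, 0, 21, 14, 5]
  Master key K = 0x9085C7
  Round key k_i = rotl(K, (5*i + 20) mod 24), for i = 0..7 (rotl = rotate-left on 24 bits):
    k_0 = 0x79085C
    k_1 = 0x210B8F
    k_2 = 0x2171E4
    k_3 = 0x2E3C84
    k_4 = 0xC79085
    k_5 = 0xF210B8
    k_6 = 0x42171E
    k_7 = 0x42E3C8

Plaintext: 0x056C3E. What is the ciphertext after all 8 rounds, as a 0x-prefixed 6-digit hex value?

s_0 = plaintext = 0x056C3E
s_1 = Round(s_0, k_0) = 0xB2F6CD
s_2 = Round(s_1, k_1) = 0x9AB773
s_3 = Round(s_2, k_2) = 0xE96344
s_4 = Round(s_3, k_3) = 0x475B95
s_5 = Round(s_4, k_4) = 0x0338C0
s_6 = Round(s_5, k_5) = 0x7CCCB7
s_7 = Round(s_6, k_6) = 0x8CFD08
s_8 = Round(s_7, k_7) = 0x4B5CB3

0x4B5CB3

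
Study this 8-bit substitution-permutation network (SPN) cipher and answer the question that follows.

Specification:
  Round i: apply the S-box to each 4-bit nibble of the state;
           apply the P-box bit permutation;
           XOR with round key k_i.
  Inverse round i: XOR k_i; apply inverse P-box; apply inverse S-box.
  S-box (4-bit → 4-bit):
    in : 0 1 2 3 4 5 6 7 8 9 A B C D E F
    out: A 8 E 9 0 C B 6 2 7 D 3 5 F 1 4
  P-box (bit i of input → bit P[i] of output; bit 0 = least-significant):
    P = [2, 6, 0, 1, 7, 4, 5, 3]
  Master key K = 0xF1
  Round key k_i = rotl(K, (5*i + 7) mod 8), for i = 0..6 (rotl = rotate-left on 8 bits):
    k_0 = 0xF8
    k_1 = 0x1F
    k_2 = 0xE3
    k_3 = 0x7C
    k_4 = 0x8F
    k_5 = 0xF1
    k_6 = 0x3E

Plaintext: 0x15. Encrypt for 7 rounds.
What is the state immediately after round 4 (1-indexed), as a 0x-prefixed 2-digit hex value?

s_0 = plaintext = 0x15
s_1 = Round(s_0, k_0) = 0xF3
s_2 = Round(s_1, k_1) = 0x39
s_3 = Round(s_2, k_2) = 0x2E
s_4 = Round(s_3, k_3) = 0x40
s_5 = Round(s_4, k_4) = 0xCD
s_6 = Round(s_5, k_5) = 0x16
s_7 = Round(s_6, k_6) = 0x70

0x40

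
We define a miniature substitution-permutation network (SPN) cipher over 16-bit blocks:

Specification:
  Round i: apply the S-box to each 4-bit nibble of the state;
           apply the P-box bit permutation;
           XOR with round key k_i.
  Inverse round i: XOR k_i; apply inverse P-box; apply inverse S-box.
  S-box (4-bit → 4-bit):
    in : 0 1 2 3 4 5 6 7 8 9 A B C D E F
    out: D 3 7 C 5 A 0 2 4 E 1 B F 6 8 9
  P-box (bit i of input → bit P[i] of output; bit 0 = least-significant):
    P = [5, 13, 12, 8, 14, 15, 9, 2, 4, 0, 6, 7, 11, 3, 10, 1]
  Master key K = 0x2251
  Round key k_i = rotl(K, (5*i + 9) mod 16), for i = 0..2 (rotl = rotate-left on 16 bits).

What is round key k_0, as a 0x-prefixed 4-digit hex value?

0xA244

K = 0x2251
k_0 = rotl(K, (5*0+9) mod 16) = rotl(K, 9) = 0xA244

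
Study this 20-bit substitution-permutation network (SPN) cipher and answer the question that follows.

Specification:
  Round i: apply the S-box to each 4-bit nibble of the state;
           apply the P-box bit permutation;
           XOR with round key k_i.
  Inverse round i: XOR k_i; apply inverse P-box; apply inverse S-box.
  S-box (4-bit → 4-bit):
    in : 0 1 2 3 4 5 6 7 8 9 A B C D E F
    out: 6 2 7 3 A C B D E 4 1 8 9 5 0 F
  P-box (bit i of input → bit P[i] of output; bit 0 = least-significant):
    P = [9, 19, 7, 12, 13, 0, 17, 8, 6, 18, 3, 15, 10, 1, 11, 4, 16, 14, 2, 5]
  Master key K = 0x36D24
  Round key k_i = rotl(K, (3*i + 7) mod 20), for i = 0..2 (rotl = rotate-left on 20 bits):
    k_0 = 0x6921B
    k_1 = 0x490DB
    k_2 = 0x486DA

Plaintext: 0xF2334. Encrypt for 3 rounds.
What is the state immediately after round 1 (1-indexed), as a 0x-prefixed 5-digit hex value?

s_0 = plaintext = 0xF2334
s_1 = Round(s_0, k_0) = 0xBEE7C
s_2 = Round(s_1, k_1) = 0x6A3FB
s_3 = Round(s_2, k_2) = 0x3F3BB

0xBEE7C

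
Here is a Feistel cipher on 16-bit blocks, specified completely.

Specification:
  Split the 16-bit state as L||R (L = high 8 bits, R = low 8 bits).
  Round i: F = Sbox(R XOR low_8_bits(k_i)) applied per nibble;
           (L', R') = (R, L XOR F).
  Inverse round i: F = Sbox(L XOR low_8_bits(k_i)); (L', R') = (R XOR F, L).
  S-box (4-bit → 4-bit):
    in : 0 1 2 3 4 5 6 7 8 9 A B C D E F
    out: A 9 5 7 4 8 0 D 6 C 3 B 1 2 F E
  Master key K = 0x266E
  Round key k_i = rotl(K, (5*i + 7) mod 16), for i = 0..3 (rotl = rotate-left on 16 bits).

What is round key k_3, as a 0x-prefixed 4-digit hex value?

K = 0x266E
k_0 = rotl(K, (5*0+7) mod 16) = rotl(K, 7) = 0x3713
k_1 = rotl(K, (5*1+7) mod 16) = rotl(K, 12) = 0xE266
k_2 = rotl(K, (5*2+7) mod 16) = rotl(K, 1) = 0x4CDC
k_3 = rotl(K, (5*3+7) mod 16) = rotl(K, 6) = 0x9B89

0x9B89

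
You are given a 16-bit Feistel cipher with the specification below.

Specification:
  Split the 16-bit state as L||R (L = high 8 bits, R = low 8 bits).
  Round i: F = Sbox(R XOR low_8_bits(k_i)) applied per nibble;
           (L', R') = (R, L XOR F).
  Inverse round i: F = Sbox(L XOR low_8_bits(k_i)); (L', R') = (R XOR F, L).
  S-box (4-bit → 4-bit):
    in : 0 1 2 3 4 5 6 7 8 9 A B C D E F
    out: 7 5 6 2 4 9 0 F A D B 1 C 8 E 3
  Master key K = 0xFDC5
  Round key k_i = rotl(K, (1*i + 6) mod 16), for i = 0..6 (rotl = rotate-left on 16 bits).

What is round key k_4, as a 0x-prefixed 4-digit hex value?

0x17F7

K = 0xFDC5
k_0 = rotl(K, (1*0+6) mod 16) = rotl(K, 6) = 0x717F
k_1 = rotl(K, (1*1+6) mod 16) = rotl(K, 7) = 0xE2FE
k_2 = rotl(K, (1*2+6) mod 16) = rotl(K, 8) = 0xC5FD
k_3 = rotl(K, (1*3+6) mod 16) = rotl(K, 9) = 0x8BFB
k_4 = rotl(K, (1*4+6) mod 16) = rotl(K, 10) = 0x17F7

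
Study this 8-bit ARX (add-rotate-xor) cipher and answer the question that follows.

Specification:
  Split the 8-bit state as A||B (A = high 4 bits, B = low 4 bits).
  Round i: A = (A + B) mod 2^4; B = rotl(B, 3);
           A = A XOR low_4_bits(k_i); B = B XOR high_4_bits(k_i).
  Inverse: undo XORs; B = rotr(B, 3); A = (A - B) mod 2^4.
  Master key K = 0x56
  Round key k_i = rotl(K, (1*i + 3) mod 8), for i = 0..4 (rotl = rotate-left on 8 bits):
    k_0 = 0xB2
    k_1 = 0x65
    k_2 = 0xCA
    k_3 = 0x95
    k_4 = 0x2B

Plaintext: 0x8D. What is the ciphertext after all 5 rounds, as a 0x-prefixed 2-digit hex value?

0x34

s_0 = plaintext = 0x8D
s_1 = Round(s_0, k_0) = 0x75
s_2 = Round(s_1, k_1) = 0x9C
s_3 = Round(s_2, k_2) = 0xFA
s_4 = Round(s_3, k_3) = 0xCC
s_5 = Round(s_4, k_4) = 0x34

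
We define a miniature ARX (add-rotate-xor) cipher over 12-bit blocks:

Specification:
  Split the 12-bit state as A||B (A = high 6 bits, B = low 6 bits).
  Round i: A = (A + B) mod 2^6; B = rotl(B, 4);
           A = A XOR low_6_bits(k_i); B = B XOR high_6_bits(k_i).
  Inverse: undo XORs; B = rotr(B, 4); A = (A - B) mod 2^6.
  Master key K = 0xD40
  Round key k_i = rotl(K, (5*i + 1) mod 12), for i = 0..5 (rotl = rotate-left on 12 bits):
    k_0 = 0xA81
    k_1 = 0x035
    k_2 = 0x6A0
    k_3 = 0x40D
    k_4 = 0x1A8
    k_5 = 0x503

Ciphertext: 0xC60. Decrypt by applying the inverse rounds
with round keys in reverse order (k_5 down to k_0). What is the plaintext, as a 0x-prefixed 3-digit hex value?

0xBA4

s_0 = ciphertext = 0xC60
s_1 = InvRound(s_0, k_5) = 0x7D3
s_2 = InvRound(s_1, k_4) = 0x895
s_3 = InvRound(s_2, k_3) = 0x6D4
s_4 = InvRound(s_3, k_2) = 0x0F8
s_5 = InvRound(s_4, k_1) = 0x4E3
s_6 = InvRound(s_5, k_0) = 0xBA4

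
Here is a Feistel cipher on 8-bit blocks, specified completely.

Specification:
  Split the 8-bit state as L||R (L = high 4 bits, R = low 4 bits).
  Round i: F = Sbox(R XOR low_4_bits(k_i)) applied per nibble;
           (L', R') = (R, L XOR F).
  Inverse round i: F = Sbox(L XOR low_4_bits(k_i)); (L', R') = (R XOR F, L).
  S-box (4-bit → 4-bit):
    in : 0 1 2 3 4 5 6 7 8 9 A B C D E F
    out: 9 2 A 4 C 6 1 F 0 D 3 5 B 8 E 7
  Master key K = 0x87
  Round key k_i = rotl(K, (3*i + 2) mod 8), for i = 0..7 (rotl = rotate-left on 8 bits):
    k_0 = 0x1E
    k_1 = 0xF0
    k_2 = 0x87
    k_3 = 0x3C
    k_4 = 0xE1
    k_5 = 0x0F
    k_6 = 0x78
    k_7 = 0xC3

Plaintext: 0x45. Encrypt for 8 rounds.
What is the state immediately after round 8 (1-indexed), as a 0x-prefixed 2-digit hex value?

0xC0

s_0 = plaintext = 0x45
s_1 = Round(s_0, k_0) = 0x51
s_2 = Round(s_1, k_1) = 0x17
s_3 = Round(s_2, k_2) = 0x78
s_4 = Round(s_3, k_3) = 0x8B
s_5 = Round(s_4, k_4) = 0xBB
s_6 = Round(s_5, k_5) = 0xB7
s_7 = Round(s_6, k_6) = 0x7C
s_8 = Round(s_7, k_7) = 0xC0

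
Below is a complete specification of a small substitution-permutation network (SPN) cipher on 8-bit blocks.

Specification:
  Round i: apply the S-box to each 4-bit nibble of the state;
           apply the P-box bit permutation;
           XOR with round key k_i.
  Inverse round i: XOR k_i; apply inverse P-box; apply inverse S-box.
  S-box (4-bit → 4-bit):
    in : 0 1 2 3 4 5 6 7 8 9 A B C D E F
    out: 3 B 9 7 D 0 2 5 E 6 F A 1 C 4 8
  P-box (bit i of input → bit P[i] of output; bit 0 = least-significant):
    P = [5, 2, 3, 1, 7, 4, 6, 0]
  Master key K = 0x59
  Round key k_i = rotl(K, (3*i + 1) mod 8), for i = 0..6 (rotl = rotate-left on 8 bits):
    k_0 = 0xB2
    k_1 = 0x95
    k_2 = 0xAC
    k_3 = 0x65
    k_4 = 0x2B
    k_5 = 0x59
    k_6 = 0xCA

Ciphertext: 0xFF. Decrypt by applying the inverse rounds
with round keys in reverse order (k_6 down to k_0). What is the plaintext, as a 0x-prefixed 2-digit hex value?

0x96

s_0 = ciphertext = 0xFF
s_1 = InvRound(s_0, k_6) = 0xB0
s_2 = InvRound(s_1, k_5) = 0x47
s_3 = InvRound(s_2, k_4) = 0xE3
s_4 = InvRound(s_3, k_3) = 0xCB
s_5 = InvRound(s_4, k_2) = 0xD1
s_6 = InvRound(s_5, k_1) = 0xE6
s_7 = InvRound(s_6, k_0) = 0x96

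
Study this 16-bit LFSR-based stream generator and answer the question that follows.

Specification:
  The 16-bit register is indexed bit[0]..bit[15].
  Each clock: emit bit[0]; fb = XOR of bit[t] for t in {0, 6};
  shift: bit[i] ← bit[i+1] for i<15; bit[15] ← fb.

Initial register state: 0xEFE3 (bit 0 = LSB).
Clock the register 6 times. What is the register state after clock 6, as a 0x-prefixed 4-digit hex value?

reg_0 = 0xEFE3
clock 1: out=1, reg = 0x77F1
clock 2: out=1, reg = 0x3BF8
clock 3: out=0, reg = 0x9DFC
clock 4: out=0, reg = 0xCEFE
clock 5: out=0, reg = 0xE77F
clock 6: out=1, reg = 0x73BF

0x73BF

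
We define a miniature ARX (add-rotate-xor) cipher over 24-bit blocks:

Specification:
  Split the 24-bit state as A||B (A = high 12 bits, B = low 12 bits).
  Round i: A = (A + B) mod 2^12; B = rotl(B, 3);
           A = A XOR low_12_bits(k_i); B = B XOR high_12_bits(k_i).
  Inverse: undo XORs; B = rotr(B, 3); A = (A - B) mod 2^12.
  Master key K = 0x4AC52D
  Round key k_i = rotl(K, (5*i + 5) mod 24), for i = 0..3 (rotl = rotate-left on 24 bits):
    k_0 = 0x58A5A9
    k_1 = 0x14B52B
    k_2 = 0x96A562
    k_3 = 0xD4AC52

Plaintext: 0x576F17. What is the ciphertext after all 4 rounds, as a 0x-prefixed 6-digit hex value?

0x329F7D

s_0 = plaintext = 0x576F17
s_1 = Round(s_0, k_0) = 0x124D35
s_2 = Round(s_1, k_1) = 0xB728E5
s_3 = Round(s_2, k_2) = 0x135E46
s_4 = Round(s_3, k_3) = 0x329F7D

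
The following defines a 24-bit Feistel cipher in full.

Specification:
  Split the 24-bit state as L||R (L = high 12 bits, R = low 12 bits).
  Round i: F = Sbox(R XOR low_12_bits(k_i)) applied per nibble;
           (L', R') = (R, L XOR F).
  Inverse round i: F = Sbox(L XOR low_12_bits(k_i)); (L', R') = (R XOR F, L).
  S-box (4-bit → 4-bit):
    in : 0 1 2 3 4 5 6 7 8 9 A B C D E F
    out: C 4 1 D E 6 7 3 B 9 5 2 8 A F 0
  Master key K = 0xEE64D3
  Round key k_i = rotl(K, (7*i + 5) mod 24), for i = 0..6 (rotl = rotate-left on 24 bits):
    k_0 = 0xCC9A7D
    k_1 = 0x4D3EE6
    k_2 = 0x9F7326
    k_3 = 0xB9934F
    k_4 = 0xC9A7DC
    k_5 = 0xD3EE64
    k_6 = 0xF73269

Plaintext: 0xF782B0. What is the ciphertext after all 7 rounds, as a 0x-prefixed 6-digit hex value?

0x45B4FE

s_0 = plaintext = 0xF782B0
s_1 = Round(s_0, k_0) = 0x2B04F2
s_2 = Round(s_1, k_1) = 0x4F27FE
s_3 = Round(s_2, k_2) = 0x7FEA59
s_4 = Round(s_3, k_3) = 0xA59EB9
s_5 = Round(s_4, k_4) = 0xEB932F
s_6 = Round(s_5, k_5) = 0x32F45B
s_7 = Round(s_6, k_6) = 0x45B4FE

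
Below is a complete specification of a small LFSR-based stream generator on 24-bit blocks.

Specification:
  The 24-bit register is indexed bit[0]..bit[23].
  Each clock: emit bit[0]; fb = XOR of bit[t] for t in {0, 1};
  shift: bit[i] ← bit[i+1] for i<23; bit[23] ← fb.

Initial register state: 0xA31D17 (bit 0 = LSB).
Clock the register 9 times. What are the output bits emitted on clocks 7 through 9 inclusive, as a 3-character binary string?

reg_0 = 0xA31D17
clock 1: out=1, reg = 0x518E8B
clock 2: out=1, reg = 0x28C745
clock 3: out=1, reg = 0x9463A2
clock 4: out=0, reg = 0xCA31D1
clock 5: out=1, reg = 0xE518E8
clock 6: out=0, reg = 0x728C74
clock 7: out=0, reg = 0x39463A
clock 8: out=0, reg = 0x9CA31D
clock 9: out=1, reg = 0xCE518E

001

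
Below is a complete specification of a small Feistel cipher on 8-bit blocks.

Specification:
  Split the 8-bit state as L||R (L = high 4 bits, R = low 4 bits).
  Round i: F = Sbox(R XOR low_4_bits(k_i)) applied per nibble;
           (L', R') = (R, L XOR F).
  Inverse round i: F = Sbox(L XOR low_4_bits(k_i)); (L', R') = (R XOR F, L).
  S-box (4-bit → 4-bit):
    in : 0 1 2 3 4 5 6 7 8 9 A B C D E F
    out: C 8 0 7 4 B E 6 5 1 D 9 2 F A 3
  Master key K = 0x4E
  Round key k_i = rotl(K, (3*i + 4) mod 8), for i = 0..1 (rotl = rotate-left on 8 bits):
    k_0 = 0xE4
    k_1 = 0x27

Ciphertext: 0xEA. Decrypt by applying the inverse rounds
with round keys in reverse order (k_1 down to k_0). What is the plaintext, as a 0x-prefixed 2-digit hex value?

0xDB

s_0 = ciphertext = 0xEA
s_1 = InvRound(s_0, k_1) = 0xBE
s_2 = InvRound(s_1, k_0) = 0xDB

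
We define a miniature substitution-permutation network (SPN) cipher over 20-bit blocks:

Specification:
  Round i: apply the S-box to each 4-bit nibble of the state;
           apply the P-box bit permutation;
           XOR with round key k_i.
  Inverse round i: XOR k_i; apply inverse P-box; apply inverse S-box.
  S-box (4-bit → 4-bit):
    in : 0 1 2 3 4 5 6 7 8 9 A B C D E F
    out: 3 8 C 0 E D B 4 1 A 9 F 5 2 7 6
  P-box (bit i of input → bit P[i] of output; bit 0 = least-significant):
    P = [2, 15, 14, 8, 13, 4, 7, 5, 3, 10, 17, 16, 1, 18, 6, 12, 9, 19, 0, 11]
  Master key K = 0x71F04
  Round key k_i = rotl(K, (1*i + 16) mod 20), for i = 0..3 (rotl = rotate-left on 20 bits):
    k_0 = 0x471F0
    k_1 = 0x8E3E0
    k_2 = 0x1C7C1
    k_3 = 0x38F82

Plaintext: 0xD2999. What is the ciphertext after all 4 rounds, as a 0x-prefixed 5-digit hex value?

0x26AEB

s_0 = plaintext = 0xD2999
s_1 = Round(s_0, k_0) = 0xDE480
s_2 = Round(s_1, k_1) = 0x747A6
s_3 = Round(s_2, k_2) = 0x776A4
s_4 = Round(s_3, k_3) = 0x26AEB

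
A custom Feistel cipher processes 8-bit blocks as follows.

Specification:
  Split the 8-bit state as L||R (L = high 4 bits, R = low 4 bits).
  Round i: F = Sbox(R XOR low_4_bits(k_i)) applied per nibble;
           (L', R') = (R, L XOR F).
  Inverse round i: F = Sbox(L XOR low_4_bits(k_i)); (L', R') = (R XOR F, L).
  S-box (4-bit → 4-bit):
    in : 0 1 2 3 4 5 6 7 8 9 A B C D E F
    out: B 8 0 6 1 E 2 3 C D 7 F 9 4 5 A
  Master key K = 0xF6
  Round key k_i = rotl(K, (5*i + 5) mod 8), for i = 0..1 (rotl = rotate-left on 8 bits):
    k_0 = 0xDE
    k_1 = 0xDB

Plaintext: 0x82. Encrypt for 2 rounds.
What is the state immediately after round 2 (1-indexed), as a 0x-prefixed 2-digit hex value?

s_0 = plaintext = 0x82
s_1 = Round(s_0, k_0) = 0x21
s_2 = Round(s_1, k_1) = 0x15

0x15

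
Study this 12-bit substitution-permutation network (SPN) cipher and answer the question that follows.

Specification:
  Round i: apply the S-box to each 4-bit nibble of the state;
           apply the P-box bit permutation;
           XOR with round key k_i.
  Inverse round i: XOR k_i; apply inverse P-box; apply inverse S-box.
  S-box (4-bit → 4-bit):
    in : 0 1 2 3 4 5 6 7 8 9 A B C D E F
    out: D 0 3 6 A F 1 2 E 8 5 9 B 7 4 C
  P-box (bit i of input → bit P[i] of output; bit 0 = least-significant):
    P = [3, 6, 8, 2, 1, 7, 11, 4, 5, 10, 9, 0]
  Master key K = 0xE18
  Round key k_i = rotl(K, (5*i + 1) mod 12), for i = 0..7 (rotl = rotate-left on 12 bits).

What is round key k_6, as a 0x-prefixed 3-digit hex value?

K = 0xE18
k_0 = rotl(K, (5*0+1) mod 12) = rotl(K, 1) = 0xC31
k_1 = rotl(K, (5*1+1) mod 12) = rotl(K, 6) = 0x638
k_2 = rotl(K, (5*2+1) mod 12) = rotl(K, 11) = 0x70C
k_3 = rotl(K, (5*3+1) mod 12) = rotl(K, 4) = 0x18E
k_4 = rotl(K, (5*4+1) mod 12) = rotl(K, 9) = 0x1C3
k_5 = rotl(K, (5*5+1) mod 12) = rotl(K, 2) = 0x863
k_6 = rotl(K, (5*6+1) mod 12) = rotl(K, 7) = 0xC70

0xC70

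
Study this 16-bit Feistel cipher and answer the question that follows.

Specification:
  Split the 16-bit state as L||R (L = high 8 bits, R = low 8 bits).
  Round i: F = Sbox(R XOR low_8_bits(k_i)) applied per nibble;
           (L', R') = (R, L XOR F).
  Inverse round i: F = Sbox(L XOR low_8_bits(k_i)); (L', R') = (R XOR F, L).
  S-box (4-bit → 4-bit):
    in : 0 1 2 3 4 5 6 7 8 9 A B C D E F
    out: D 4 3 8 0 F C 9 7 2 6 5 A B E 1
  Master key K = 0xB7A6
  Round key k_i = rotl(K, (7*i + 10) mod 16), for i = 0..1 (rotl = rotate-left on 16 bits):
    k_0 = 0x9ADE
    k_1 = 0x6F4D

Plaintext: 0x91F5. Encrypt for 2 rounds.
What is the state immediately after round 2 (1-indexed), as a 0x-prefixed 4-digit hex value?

s_0 = plaintext = 0x91F5
s_1 = Round(s_0, k_0) = 0xF5A4
s_2 = Round(s_1, k_1) = 0xA417

0xA417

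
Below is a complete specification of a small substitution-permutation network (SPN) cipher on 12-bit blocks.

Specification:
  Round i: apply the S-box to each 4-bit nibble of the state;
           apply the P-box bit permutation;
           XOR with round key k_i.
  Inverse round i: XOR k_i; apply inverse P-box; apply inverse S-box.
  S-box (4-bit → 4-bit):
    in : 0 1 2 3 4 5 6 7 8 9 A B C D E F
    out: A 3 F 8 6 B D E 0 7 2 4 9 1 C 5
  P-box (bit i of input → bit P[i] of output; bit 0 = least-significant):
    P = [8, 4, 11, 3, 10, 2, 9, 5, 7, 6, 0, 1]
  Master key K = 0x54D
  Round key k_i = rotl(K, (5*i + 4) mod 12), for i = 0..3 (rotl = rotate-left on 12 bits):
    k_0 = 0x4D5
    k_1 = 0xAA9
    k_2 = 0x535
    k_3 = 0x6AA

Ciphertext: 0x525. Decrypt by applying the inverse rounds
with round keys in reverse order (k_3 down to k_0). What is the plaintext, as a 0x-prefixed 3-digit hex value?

s_0 = ciphertext = 0x525
s_1 = InvRound(s_0, k_3) = 0x64C
s_2 = InvRound(s_1, k_2) = 0x4E5
s_3 = InvRound(s_2, k_1) = 0xA9E
s_4 = InvRound(s_3, k_0) = 0x7FE

0x7FE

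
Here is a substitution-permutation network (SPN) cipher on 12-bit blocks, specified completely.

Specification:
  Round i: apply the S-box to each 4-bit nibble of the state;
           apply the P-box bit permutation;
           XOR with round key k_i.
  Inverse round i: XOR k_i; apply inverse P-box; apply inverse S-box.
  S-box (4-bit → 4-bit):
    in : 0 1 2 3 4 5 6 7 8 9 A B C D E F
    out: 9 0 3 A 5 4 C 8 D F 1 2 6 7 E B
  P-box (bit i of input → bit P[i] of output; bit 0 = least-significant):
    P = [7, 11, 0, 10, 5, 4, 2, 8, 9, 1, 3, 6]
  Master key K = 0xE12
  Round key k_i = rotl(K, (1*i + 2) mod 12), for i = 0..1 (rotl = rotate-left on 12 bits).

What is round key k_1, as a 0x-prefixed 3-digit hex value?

K = 0xE12
k_0 = rotl(K, (1*0+2) mod 12) = rotl(K, 2) = 0x84B
k_1 = rotl(K, (1*1+2) mod 12) = rotl(K, 3) = 0x097

0x097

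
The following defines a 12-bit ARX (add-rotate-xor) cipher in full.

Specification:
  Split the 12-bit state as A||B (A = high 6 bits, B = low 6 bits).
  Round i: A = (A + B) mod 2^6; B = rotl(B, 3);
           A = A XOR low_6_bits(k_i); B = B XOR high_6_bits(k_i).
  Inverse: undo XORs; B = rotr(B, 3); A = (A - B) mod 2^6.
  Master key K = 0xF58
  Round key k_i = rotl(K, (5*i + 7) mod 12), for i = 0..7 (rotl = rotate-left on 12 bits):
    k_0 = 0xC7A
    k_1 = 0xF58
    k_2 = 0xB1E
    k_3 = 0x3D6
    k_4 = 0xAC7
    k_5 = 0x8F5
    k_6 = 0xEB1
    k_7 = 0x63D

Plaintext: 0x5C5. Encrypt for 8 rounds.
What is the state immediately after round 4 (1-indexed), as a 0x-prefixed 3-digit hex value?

s_0 = plaintext = 0x5C5
s_1 = Round(s_0, k_0) = 0x999
s_2 = Round(s_1, k_1) = 0x9F6
s_3 = Round(s_2, k_2) = 0x0DA
s_4 = Round(s_3, k_3) = 0x2DC
s_5 = Round(s_4, k_4) = 0x808
s_6 = Round(s_5, k_5) = 0x762
s_7 = Round(s_6, k_6) = 0x3AE
s_8 = Round(s_7, k_7) = 0x06D

0x2DC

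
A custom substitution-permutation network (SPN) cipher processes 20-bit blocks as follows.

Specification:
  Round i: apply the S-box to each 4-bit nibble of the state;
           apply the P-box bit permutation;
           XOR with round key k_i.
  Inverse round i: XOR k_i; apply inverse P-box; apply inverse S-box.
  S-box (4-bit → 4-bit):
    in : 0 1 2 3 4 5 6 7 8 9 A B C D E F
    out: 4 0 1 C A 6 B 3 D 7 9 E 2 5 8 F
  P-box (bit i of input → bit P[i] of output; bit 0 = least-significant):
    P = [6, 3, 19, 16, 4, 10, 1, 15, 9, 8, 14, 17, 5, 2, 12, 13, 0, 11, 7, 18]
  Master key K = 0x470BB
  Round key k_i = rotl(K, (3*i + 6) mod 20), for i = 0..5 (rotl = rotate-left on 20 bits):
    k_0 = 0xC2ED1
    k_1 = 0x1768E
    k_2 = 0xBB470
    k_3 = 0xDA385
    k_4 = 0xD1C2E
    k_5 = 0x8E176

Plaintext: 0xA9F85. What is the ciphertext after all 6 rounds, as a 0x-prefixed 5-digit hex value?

0xE8194

s_0 = plaintext = 0xA9F85
s_1 = Round(s_0, k_0) = 0x2FDEE
s_2 = Round(s_1, k_1) = 0x084AB
s_3 = Round(s_2, k_2) = 0x005C8
s_4 = Round(s_3, k_3) = 0x4F645
s_5 = Round(s_4, k_4) = 0x3A302
s_6 = Round(s_5, k_5) = 0xE8194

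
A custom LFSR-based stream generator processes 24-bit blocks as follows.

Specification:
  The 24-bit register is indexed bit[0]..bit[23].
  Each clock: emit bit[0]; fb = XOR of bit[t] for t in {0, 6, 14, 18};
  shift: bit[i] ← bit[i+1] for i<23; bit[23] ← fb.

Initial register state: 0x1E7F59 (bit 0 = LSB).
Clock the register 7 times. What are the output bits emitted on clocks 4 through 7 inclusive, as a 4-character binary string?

reg_0 = 0x1E7F59
clock 1: out=1, reg = 0x0F3FAC
clock 2: out=0, reg = 0x879FD6
clock 3: out=0, reg = 0x43CFEB
clock 4: out=1, reg = 0xA1E7F5
clock 5: out=1, reg = 0xD0F3FA
clock 6: out=0, reg = 0x6879FD
clock 7: out=1, reg = 0xB43CFE

1101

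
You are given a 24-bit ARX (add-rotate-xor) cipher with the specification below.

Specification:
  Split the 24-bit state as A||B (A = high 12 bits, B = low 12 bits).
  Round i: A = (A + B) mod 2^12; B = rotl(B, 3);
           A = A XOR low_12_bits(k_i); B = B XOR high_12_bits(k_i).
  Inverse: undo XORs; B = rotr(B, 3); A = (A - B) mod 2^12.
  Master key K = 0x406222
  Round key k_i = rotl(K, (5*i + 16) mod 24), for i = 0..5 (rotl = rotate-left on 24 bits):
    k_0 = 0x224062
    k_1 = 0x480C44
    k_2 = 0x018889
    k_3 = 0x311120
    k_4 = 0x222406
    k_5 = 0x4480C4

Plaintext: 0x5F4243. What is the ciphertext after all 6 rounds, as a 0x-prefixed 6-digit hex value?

0x83D47E

s_0 = plaintext = 0x5F4243
s_1 = Round(s_0, k_0) = 0x85503D
s_2 = Round(s_1, k_1) = 0x4D6568
s_3 = Round(s_2, k_2) = 0x2B7B5A
s_4 = Round(s_3, k_3) = 0xF319C4
s_5 = Round(s_4, k_4) = 0xCF3C06
s_6 = Round(s_5, k_5) = 0x83D47E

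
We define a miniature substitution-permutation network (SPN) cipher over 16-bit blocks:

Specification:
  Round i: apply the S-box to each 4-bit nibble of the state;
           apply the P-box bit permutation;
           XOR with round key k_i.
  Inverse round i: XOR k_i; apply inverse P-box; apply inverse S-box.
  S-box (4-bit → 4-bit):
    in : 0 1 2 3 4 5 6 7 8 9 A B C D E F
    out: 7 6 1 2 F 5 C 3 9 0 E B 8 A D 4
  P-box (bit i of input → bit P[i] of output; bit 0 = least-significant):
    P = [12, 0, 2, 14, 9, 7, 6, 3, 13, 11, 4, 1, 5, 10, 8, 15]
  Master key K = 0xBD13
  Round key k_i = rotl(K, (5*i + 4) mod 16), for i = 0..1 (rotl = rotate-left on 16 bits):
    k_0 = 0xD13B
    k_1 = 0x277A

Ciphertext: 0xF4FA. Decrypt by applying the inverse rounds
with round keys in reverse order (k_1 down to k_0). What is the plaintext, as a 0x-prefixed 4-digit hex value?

s_0 = ciphertext = 0xF4FA
s_1 = InvRound(s_0, k_1) = 0x6978
s_2 = InvRound(s_1, k_0) = 0xCBF7

0xCBF7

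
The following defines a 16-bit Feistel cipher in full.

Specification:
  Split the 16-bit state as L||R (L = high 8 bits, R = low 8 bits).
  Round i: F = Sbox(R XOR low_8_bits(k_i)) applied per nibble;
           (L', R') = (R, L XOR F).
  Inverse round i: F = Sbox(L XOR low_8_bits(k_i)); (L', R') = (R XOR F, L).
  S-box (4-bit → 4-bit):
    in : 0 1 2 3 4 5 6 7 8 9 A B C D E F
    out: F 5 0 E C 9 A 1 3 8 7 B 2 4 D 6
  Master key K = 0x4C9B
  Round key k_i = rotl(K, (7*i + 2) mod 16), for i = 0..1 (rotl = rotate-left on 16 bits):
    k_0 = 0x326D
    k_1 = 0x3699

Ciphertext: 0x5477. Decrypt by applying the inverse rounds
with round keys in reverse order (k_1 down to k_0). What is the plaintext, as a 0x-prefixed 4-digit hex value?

s_0 = ciphertext = 0x5477
s_1 = InvRound(s_0, k_1) = 0x5354
s_2 = InvRound(s_1, k_0) = 0xB953

0xB953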